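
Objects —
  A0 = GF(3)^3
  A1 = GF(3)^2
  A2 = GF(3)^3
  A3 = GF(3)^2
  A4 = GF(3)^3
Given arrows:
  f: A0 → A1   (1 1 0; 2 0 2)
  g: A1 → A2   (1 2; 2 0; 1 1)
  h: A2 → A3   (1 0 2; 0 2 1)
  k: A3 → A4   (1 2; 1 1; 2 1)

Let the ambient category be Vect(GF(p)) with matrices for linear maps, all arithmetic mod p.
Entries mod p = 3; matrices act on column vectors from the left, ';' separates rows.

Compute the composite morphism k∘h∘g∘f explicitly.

  e0=(1,0,0) f→(1,2) g→(2,2,0) h→(2,1) k→(1,0,2)
  e1=(0,1,0) f→(1,0) g→(1,2,1) h→(0,2) k→(1,2,2)
  e2=(0,0,1) f→(0,2) g→(1,0,2) h→(2,2) k→(0,1,0)
composite: (1 1 0; 0 2 1; 2 2 0)

Answer: (1 1 0; 0 2 1; 2 2 0)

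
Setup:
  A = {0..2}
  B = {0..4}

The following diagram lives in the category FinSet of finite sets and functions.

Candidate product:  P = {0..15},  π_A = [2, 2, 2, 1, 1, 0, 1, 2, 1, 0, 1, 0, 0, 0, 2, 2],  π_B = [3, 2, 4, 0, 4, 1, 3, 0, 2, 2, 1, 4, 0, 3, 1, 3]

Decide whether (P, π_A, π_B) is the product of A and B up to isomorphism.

|A|·|B| = 3·5 = 15;  |P| = 16
  → cardinalities differ; no bijection possible.

Answer: NOT A VALID PRODUCT — |P|=16 ≠ |A|·|B|=15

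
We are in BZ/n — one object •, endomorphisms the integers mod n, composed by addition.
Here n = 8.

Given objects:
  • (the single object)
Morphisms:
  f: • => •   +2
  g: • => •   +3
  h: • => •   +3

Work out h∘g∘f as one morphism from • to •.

  0 +2≡2 +3≡5 +3≡0  (mod 8)
⟦path⟧: +0

Answer: +0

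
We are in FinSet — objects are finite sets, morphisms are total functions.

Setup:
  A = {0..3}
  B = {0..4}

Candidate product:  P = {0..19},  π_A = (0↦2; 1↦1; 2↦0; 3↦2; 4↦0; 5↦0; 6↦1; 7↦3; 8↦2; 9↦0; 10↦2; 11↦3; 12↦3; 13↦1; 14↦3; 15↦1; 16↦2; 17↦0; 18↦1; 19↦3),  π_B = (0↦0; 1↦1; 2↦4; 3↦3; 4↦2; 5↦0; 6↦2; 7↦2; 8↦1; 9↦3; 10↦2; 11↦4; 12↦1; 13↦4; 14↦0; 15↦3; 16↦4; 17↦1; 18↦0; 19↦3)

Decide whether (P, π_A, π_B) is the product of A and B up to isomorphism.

|A|·|B| = 4·5 = 20;  |P| = 20
Check the pairing map k ↦ (π_A(k), π_B(k)):
  0 ↦ (2,0)
  1 ↦ (1,1)
  2 ↦ (0,4)
  3 ↦ (2,3)
  4 ↦ (0,2)
  5 ↦ (0,0)
  6 ↦ (1,2)
  7 ↦ (3,2)
  8 ↦ (2,1)
  9 ↦ (0,3)
  10 ↦ (2,2)
  11 ↦ (3,4)
  12 ↦ (3,1)
  13 ↦ (1,4)
  14 ↦ (3,0)
  15 ↦ (1,3)
  16 ↦ (2,4)
  17 ↦ (0,1)
  18 ↦ (1,0)
  19 ↦ (3,3)
distinct pairs in image: 20 / 20 needed
  → bijection onto A×B; projections well-typed.

Answer: VALID PRODUCT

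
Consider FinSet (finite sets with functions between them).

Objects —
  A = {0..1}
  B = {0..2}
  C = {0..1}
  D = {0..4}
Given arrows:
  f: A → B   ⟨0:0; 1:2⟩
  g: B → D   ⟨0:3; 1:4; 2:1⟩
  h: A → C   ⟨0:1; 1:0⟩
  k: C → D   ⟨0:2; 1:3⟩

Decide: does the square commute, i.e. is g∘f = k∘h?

Answer: DOES NOT COMMUTE

Derivation:
Along f;g (path 1):
  0 f→0 g→3
  1 f→2 g→1
  ⟦path⟧₁ = ⟨0:3; 1:1⟩
Along h;k (path 2):
  0 h→1 k→3
  1 h→0 k→2
  ⟦path⟧₂ = ⟨0:3; 1:2⟩
Equal? differ; not commutative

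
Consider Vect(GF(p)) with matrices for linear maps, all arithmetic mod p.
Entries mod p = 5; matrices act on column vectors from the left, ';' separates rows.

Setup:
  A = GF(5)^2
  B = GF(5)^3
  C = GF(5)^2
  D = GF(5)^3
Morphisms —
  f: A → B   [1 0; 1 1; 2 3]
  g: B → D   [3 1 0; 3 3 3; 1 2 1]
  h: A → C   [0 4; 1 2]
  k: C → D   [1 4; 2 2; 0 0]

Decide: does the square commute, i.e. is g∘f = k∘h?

Answer: DOES NOT COMMUTE

Work:
Path 1 = f;g:
  e0=⟨1,0⟩ f→⟨1,1,2⟩ g→⟨4,2,0⟩
  e1=⟨0,1⟩ f→⟨0,1,3⟩ g→⟨1,2,0⟩
  ⟦path⟧₁ = [4 1; 2 2; 0 0]
Path 2 = h;k:
  e0=⟨1,0⟩ h→⟨0,1⟩ k→⟨4,2,0⟩
  e1=⟨0,1⟩ h→⟨4,2⟩ k→⟨2,2,0⟩
  ⟦path⟧₂ = [4 2; 2 2; 0 0]
Equal? NO — does not commute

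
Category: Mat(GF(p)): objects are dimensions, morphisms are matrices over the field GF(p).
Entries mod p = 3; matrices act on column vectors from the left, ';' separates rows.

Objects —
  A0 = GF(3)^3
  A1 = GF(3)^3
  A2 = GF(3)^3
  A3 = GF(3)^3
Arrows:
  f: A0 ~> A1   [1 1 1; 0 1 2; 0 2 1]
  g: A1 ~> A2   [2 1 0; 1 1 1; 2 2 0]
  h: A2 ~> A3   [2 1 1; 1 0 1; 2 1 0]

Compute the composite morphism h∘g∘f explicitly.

Answer: [1 2 0; 1 1 1; 2 1 0]

Work:
  e0=(1,0,0) f~>(1,0,0) g~>(2,1,2) h~>(1,1,2)
  e1=(0,1,0) f~>(1,1,2) g~>(0,1,1) h~>(2,1,1)
  e2=(0,0,1) f~>(1,2,1) g~>(1,1,0) h~>(0,1,0)
result: [1 2 0; 1 1 1; 2 1 0]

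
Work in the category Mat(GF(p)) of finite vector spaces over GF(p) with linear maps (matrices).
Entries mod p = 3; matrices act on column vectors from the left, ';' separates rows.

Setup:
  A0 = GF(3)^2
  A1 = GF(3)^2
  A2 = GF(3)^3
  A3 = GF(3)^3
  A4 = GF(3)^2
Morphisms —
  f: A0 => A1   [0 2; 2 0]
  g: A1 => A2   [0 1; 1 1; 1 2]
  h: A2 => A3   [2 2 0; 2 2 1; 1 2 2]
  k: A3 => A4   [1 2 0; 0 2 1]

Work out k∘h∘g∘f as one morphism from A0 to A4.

Answer: [2 1; 2 2]

Trace:
  e0=[1,0] f=>[0,2] g=>[2,2,1] h=>[2,0,2] k=>[2,2]
  e1=[0,1] f=>[2,0] g=>[0,2,2] h=>[1,0,2] k=>[1,2]
composite: [2 1; 2 2]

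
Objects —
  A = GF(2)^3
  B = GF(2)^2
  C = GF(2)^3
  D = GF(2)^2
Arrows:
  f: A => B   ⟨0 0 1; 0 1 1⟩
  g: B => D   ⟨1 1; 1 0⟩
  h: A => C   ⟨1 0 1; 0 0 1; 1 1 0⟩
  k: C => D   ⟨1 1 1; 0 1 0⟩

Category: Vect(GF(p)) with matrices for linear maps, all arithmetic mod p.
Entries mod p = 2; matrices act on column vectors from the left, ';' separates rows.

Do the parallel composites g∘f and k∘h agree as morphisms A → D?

Path 1 = f;g:
  e0=[1,0,0] f=>[0,0] g=>[0,0]
  e1=[0,1,0] f=>[0,1] g=>[1,0]
  e2=[0,0,1] f=>[1,1] g=>[0,1]
  ⟦path⟧₁ = ⟨0 1 0; 0 0 1⟩
Path 2 = h;k:
  e0=[1,0,0] h=>[1,0,1] k=>[0,0]
  e1=[0,1,0] h=>[0,0,1] k=>[1,0]
  e2=[0,0,1] h=>[1,1,0] k=>[0,1]
  ⟦path⟧₂ = ⟨0 1 0; 0 0 1⟩
Equal? equal; square commutes

Answer: COMMUTES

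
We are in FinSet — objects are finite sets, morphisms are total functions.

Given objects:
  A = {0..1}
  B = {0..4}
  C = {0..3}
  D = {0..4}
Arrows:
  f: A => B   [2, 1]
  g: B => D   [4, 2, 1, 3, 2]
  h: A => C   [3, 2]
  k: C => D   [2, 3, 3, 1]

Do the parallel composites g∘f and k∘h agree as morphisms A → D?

Path 1 = f;g:
  0 f=>2 g=>1
  1 f=>1 g=>2
  result₁ = [1, 2]
Path 2 = h;k:
  0 h=>3 k=>1
  1 h=>2 k=>3
  result₂ = [1, 3]
Equal? distinct morphisms ✗

Answer: DOES NOT COMMUTE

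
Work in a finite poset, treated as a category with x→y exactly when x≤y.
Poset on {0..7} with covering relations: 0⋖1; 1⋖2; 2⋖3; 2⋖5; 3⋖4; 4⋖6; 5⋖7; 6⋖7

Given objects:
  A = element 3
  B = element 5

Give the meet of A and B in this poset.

Lower bounds of A=3 and B=5: {0,1,2}
  0 ⊑ 2
  1 ⊑ 2
  2 ⊑ 2
glb = 2

Answer: A∧B = 2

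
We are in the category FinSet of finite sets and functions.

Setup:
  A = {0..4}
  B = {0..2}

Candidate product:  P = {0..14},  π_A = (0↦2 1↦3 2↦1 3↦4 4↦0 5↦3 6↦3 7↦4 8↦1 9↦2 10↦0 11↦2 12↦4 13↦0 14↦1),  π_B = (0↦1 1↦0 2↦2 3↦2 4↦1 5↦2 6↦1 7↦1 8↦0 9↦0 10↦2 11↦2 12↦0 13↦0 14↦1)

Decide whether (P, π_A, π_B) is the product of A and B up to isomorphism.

Answer: VALID PRODUCT

Derivation:
|A|·|B| = 5·3 = 15;  |P| = 15
Check the pairing map k ↦ (π_A(k), π_B(k)):
  0 ↦ (2,1)
  1 ↦ (3,0)
  2 ↦ (1,2)
  3 ↦ (4,2)
  4 ↦ (0,1)
  5 ↦ (3,2)
  6 ↦ (3,1)
  7 ↦ (4,1)
  8 ↦ (1,0)
  9 ↦ (2,0)
  10 ↦ (0,2)
  11 ↦ (2,2)
  12 ↦ (4,0)
  13 ↦ (0,0)
  14 ↦ (1,1)
distinct pairs in image: 15 / 15 needed
  → bijection onto A×B; projections well-typed.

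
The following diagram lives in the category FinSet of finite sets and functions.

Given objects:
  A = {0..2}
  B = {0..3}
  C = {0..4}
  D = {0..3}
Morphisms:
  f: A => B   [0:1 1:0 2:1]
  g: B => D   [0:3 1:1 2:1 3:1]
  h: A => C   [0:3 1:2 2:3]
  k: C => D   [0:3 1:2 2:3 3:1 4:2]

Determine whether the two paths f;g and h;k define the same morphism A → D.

Path 1 = f;g:
  0 f=>1 g=>1
  1 f=>0 g=>3
  2 f=>1 g=>1
  ⟦path⟧₁ = [0:1 1:3 2:1]
Path 2 = h;k:
  0 h=>3 k=>1
  1 h=>2 k=>3
  2 h=>3 k=>1
  ⟦path⟧₂ = [0:1 1:3 2:1]
Equal? same morphism ✓

Answer: COMMUTES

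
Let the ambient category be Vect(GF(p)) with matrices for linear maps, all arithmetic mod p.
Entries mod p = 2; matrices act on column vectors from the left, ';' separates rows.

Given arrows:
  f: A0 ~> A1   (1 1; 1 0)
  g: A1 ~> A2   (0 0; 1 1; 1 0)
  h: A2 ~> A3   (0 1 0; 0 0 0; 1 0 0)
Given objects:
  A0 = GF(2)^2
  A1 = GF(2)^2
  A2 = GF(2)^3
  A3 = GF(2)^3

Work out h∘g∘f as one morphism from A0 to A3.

Answer: (0 1; 0 0; 0 0)

Trace:
  e0=[1,0] f~>[1,1] g~>[0,0,1] h~>[0,0,0]
  e1=[0,1] f~>[1,0] g~>[0,1,1] h~>[1,0,0]
result: (0 1; 0 0; 0 0)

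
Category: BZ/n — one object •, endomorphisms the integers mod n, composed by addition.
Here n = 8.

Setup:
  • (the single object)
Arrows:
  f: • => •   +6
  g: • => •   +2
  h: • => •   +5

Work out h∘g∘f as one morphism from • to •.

  0 +6≡6 +2≡0 +5≡5  (mod 8)
result: +5

Answer: +5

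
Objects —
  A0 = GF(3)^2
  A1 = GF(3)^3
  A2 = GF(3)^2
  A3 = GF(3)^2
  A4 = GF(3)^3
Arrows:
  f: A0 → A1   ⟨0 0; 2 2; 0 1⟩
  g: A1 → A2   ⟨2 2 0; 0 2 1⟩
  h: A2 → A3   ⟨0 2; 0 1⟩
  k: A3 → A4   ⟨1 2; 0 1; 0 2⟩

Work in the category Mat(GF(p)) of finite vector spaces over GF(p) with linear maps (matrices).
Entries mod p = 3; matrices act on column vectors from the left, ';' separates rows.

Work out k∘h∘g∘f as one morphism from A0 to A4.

  e0=(1,0) f→(0,2,0) g→(1,1) h→(2,1) k→(1,1,2)
  e1=(0,1) f→(0,2,1) g→(1,2) h→(1,2) k→(2,2,1)
composite: ⟨1 2; 1 2; 2 1⟩

Answer: ⟨1 2; 1 2; 2 1⟩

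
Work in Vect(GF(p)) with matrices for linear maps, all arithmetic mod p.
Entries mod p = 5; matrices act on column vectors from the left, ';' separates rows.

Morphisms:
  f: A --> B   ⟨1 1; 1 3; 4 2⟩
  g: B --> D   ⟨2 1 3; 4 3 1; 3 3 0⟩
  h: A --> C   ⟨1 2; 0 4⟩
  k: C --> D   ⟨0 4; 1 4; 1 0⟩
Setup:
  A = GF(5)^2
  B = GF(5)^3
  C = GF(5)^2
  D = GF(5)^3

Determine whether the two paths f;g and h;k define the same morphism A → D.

1) trace f;g:
  e0=⟨1,0⟩ f-->⟨1,1,4⟩ g-->⟨0,1,1⟩
  e1=⟨0,1⟩ f-->⟨1,3,2⟩ g-->⟨1,0,2⟩
  result₁ = ⟨0 1; 1 0; 1 2⟩
2) trace h;k:
  e0=⟨1,0⟩ h-->⟨1,0⟩ k-->⟨0,1,1⟩
  e1=⟨0,1⟩ h-->⟨2,4⟩ k-->⟨1,3,2⟩
  result₂ = ⟨0 1; 1 3; 1 2⟩
Equal? NO — does not commute

Answer: DOES NOT COMMUTE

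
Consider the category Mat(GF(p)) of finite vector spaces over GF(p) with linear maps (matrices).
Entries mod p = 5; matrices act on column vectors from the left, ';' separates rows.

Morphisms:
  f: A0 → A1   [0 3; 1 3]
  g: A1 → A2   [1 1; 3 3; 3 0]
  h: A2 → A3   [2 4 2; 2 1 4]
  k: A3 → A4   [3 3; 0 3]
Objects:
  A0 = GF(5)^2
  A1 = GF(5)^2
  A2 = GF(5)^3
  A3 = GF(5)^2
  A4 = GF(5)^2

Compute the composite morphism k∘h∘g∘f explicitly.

  e0=⟨1,0⟩ f→⟨0,1⟩ g→⟨1,3,0⟩ h→⟨4,0⟩ k→⟨2,0⟩
  e1=⟨0,1⟩ f→⟨3,3⟩ g→⟨1,3,4⟩ h→⟨2,1⟩ k→⟨4,3⟩
⟦path⟧: [2 4; 0 3]

Answer: [2 4; 0 3]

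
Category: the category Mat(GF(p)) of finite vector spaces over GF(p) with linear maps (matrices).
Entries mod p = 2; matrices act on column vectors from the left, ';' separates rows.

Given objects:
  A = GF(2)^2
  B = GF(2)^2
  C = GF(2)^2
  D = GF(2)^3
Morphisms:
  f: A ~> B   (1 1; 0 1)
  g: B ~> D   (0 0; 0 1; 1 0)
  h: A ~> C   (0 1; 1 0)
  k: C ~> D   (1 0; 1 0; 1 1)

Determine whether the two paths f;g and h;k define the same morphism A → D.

Answer: DOES NOT COMMUTE

Work:
1) trace f;g:
  e0=⟨1,0⟩ f~>⟨1,0⟩ g~>⟨0,0,1⟩
  e1=⟨0,1⟩ f~>⟨1,1⟩ g~>⟨0,1,1⟩
  composite₁ = (0 0; 0 1; 1 1)
2) trace h;k:
  e0=⟨1,0⟩ h~>⟨0,1⟩ k~>⟨0,0,1⟩
  e1=⟨0,1⟩ h~>⟨1,0⟩ k~>⟨1,1,1⟩
  composite₂ = (0 1; 0 1; 1 1)
Equal? NO — does not commute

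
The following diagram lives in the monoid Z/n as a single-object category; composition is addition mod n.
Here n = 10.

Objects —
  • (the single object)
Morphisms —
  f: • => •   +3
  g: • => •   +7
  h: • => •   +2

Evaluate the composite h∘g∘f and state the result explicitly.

Answer: +2

Derivation:
  0 +3≡3 +7≡0 +2≡2  (mod 10)
⟦path⟧: +2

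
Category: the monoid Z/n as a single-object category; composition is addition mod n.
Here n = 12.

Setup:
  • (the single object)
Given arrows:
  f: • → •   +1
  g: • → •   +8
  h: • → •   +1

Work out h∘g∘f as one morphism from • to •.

  0 +1≡1 +8≡9 +1≡10  (mod 12)
composite: +10

Answer: +10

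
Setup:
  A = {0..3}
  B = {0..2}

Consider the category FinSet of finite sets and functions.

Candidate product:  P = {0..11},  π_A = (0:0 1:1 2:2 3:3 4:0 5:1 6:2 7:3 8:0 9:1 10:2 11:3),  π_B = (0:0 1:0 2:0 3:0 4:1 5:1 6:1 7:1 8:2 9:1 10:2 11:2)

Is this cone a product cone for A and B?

Answer: NOT A VALID PRODUCT — duplicate pair at indices 5,9

Work:
|A|·|B| = 4·3 = 12;  |P| = 12
Check the pairing map k ↦ (π_A(k), π_B(k)):
  0 : (0,0)
  1 : (1,0)
  2 : (2,0)
  3 : (3,0)
  4 : (0,1)
  5 : (1,1)
  6 : (2,1)
  7 : (3,1)
  8 : (0,2)
  9 : (1,1)  ✗ repeats pair of k=5
  10 : (2,2)
  11 : (3,2)
distinct pairs in image: 11 / 12 needed
  → (1,1) hit at k=5 and k=9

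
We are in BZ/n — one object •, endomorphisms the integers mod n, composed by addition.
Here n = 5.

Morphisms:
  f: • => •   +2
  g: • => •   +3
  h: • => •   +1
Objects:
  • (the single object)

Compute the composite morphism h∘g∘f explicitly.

  0 +2≡2 +3≡0 +1≡1  (mod 5)
result: +1

Answer: +1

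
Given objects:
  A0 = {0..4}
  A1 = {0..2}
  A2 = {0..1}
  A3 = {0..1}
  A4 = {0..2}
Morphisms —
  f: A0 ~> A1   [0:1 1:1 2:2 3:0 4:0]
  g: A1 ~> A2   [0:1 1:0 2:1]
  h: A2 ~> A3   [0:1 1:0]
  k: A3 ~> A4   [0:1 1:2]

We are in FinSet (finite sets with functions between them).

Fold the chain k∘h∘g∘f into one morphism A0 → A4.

Answer: [0:2 1:2 2:1 3:1 4:1]

Derivation:
  0 f~>1 g~>0 h~>1 k~>2
  1 f~>1 g~>0 h~>1 k~>2
  2 f~>2 g~>1 h~>0 k~>1
  3 f~>0 g~>1 h~>0 k~>1
  4 f~>0 g~>1 h~>0 k~>1
⟦path⟧: [0:2 1:2 2:1 3:1 4:1]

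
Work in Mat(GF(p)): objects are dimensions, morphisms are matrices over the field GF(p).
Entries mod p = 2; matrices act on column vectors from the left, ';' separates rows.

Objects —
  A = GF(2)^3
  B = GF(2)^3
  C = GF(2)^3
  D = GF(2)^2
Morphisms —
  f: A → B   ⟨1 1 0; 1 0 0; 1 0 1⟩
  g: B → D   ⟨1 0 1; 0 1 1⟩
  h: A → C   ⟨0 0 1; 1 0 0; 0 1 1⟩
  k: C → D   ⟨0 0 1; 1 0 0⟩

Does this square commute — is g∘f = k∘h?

Answer: COMMUTES

Derivation:
Along f;g (path 1):
  e0=⟨1,0,0⟩ f→⟨1,1,1⟩ g→⟨0,0⟩
  e1=⟨0,1,0⟩ f→⟨1,0,0⟩ g→⟨1,0⟩
  e2=⟨0,0,1⟩ f→⟨0,0,1⟩ g→⟨1,1⟩
  composite₁ = ⟨0 1 1; 0 0 1⟩
Along h;k (path 2):
  e0=⟨1,0,0⟩ h→⟨0,1,0⟩ k→⟨0,0⟩
  e1=⟨0,1,0⟩ h→⟨0,0,1⟩ k→⟨1,0⟩
  e2=⟨0,0,1⟩ h→⟨1,0,1⟩ k→⟨1,1⟩
  composite₂ = ⟨0 1 1; 0 0 1⟩
Equal? equal; square commutes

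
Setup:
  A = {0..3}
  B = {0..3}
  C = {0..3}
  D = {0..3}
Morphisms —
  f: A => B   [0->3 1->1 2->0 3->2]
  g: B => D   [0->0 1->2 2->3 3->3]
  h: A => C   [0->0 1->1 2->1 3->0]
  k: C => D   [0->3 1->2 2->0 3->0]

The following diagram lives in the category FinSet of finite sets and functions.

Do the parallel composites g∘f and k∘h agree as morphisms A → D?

Answer: DOES NOT COMMUTE

Derivation:
Path 1 = f;g:
  0 f=>3 g=>3
  1 f=>1 g=>2
  2 f=>0 g=>0
  3 f=>2 g=>3
  result₁ = [0->3 1->2 2->0 3->3]
Path 2 = h;k:
  0 h=>0 k=>3
  1 h=>1 k=>2
  2 h=>1 k=>2
  3 h=>0 k=>3
  result₂ = [0->3 1->2 2->2 3->3]
Equal? NO — does not commute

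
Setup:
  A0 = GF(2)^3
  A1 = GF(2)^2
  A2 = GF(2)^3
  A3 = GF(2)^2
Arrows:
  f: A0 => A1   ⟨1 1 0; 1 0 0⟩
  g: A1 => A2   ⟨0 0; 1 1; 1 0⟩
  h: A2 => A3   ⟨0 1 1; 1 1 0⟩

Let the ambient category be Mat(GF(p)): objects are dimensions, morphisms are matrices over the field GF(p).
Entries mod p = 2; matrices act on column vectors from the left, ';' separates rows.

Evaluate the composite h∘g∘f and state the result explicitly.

  e0=[1,0,0] f=>[1,1] g=>[0,0,1] h=>[1,0]
  e1=[0,1,0] f=>[1,0] g=>[0,1,1] h=>[0,1]
  e2=[0,0,1] f=>[0,0] g=>[0,0,0] h=>[0,0]
result: ⟨1 0 0; 0 1 0⟩

Answer: ⟨1 0 0; 0 1 0⟩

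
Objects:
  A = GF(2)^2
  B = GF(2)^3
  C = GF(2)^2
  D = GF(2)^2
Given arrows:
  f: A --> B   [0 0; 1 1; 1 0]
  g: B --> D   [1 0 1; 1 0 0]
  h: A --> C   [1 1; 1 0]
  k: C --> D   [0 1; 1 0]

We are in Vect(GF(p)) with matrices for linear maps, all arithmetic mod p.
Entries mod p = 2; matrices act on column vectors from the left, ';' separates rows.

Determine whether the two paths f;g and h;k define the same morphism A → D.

Answer: DOES NOT COMMUTE

Derivation:
1) trace f;g:
  e0=⟨1,0⟩ f-->⟨0,1,1⟩ g-->⟨1,0⟩
  e1=⟨0,1⟩ f-->⟨0,1,0⟩ g-->⟨0,0⟩
  result₁ = [1 0; 0 0]
2) trace h;k:
  e0=⟨1,0⟩ h-->⟨1,1⟩ k-->⟨1,1⟩
  e1=⟨0,1⟩ h-->⟨1,0⟩ k-->⟨0,1⟩
  result₂ = [1 0; 1 1]
Equal? differ; not commutative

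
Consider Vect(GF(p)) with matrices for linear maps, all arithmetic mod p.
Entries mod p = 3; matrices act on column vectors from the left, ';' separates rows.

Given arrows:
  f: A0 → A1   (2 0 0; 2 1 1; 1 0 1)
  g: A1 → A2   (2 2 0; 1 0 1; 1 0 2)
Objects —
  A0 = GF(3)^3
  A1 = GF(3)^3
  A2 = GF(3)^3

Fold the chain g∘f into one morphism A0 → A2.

Answer: (2 2 2; 0 0 1; 1 0 2)

Work:
  e0=(1,0,0) f→(2,2,1) g→(2,0,1)
  e1=(0,1,0) f→(0,1,0) g→(2,0,0)
  e2=(0,0,1) f→(0,1,1) g→(2,1,2)
composite: (2 2 2; 0 0 1; 1 0 2)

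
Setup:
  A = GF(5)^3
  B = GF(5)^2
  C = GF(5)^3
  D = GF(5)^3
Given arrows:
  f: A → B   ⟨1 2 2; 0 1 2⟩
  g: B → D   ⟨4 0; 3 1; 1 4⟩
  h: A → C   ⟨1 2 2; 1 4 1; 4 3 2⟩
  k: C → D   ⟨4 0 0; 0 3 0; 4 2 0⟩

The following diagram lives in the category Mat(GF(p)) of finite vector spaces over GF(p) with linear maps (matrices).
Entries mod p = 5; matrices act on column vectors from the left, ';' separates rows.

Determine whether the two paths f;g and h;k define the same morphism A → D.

Answer: COMMUTES

Work:
1) trace f;g:
  e0=(1,0,0) f→(1,0) g→(4,3,1)
  e1=(0,1,0) f→(2,1) g→(3,2,1)
  e2=(0,0,1) f→(2,2) g→(3,3,0)
  result₁ = ⟨4 3 3; 3 2 3; 1 1 0⟩
2) trace h;k:
  e0=(1,0,0) h→(1,1,4) k→(4,3,1)
  e1=(0,1,0) h→(2,4,3) k→(3,2,1)
  e2=(0,0,1) h→(2,1,2) k→(3,3,0)
  result₂ = ⟨4 3 3; 3 2 3; 1 1 0⟩
Equal? same morphism ✓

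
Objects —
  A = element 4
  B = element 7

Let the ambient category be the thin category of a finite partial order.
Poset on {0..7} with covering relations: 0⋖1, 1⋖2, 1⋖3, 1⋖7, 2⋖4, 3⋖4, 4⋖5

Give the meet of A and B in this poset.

Answer: A∧B = 1

Work:
{x : x⊑A ∧ x⊑B} = {0,1}  (A=4, B=7)
  0 ⊑ 1
  1 ⊑ 1
glb = 1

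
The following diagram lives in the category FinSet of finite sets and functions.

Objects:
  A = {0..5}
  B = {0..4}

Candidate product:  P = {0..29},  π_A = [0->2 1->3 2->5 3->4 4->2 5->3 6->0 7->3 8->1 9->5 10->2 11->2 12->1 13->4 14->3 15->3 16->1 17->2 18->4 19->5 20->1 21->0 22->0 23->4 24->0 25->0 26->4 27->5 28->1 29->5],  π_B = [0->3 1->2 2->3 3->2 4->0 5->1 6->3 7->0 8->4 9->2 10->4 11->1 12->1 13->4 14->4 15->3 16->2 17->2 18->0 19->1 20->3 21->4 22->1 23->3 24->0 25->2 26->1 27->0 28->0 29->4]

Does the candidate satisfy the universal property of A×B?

Answer: VALID PRODUCT

Work:
|A|·|B| = 6·5 = 30;  |P| = 30
Check the pairing map k ↦ (π_A(k), π_B(k)):
  0 -> (2,3)
  1 -> (3,2)
  2 -> (5,3)
  3 -> (4,2)
  4 -> (2,0)
  5 -> (3,1)
  6 -> (0,3)
  7 -> (3,0)
  8 -> (1,4)
  9 -> (5,2)
  10 -> (2,4)
  11 -> (2,1)
  12 -> (1,1)
  13 -> (4,4)
  14 -> (3,4)
  15 -> (3,3)
  16 -> (1,2)
  17 -> (2,2)
  18 -> (4,0)
  19 -> (5,1)
  20 -> (1,3)
  21 -> (0,4)
  22 -> (0,1)
  23 -> (4,3)
  24 -> (0,0)
  25 -> (0,2)
  26 -> (4,1)
  27 -> (5,0)
  28 -> (1,0)
  29 -> (5,4)
distinct pairs in image: 30 / 30 needed
  → bijection onto A×B; projections well-typed.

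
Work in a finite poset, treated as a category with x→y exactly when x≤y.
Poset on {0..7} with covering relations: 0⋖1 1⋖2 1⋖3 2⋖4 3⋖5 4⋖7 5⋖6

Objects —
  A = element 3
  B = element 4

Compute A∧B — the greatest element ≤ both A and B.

Answer: A∧B = 1

Derivation:
{x : x⊑A ∧ x⊑B} = {0,1}  (A=3, B=4)
  0 ⊑ 1
  1 ⊑ 1
glb = 1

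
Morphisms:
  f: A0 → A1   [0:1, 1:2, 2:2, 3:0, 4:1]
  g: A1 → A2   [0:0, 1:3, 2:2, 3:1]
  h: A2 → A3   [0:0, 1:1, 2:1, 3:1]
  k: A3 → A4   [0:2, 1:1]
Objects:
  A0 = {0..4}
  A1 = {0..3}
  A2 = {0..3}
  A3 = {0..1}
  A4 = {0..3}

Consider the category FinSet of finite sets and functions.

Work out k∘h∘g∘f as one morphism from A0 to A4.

Answer: [0:1, 1:1, 2:1, 3:2, 4:1]

Trace:
  0 f→1 g→3 h→1 k→1
  1 f→2 g→2 h→1 k→1
  2 f→2 g→2 h→1 k→1
  3 f→0 g→0 h→0 k→2
  4 f→1 g→3 h→1 k→1
⟦path⟧: [0:1, 1:1, 2:1, 3:2, 4:1]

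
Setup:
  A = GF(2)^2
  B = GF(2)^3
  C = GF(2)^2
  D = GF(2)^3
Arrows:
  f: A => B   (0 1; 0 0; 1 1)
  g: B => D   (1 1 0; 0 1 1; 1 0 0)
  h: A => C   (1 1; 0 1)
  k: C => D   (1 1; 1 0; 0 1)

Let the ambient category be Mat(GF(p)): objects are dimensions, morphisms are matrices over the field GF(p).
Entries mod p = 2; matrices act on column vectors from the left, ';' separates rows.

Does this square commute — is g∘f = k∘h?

Answer: DOES NOT COMMUTE

Trace:
Path 1 = f;g:
  e0=[1,0] f=>[0,0,1] g=>[0,1,0]
  e1=[0,1] f=>[1,0,1] g=>[1,1,1]
  composite₁ = (0 1; 1 1; 0 1)
Path 2 = h;k:
  e0=[1,0] h=>[1,0] k=>[1,1,0]
  e1=[0,1] h=>[1,1] k=>[0,1,1]
  composite₂ = (1 0; 1 1; 0 1)
Equal? differ; not commutative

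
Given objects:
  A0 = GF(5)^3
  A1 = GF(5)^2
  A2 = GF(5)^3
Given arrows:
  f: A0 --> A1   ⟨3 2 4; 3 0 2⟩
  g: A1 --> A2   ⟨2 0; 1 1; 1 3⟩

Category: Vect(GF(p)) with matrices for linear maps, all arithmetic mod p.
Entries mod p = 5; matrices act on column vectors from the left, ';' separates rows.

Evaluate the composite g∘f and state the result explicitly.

Answer: ⟨1 4 3; 1 2 1; 2 2 0⟩

Work:
  e0=[1,0,0] f-->[3,3] g-->[1,1,2]
  e1=[0,1,0] f-->[2,0] g-->[4,2,2]
  e2=[0,0,1] f-->[4,2] g-->[3,1,0]
⟦path⟧: ⟨1 4 3; 1 2 1; 2 2 0⟩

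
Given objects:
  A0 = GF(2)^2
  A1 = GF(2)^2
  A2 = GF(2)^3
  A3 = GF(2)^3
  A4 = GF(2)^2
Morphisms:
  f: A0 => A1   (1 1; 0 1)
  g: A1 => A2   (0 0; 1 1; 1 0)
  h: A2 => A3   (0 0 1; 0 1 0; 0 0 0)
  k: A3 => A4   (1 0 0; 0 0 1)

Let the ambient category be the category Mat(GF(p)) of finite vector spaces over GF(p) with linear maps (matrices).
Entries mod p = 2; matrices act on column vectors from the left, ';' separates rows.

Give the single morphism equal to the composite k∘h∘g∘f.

  e0=⟨1,0⟩ f=>⟨1,0⟩ g=>⟨0,1,1⟩ h=>⟨1,1,0⟩ k=>⟨1,0⟩
  e1=⟨0,1⟩ f=>⟨1,1⟩ g=>⟨0,0,1⟩ h=>⟨1,0,0⟩ k=>⟨1,0⟩
composite: (1 1; 0 0)

Answer: (1 1; 0 0)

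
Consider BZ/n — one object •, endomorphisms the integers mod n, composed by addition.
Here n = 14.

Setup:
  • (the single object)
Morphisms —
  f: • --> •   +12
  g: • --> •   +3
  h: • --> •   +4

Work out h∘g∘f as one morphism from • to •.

  0 +12≡12 +3≡1 +4≡5  (mod 14)
composite: +5

Answer: +5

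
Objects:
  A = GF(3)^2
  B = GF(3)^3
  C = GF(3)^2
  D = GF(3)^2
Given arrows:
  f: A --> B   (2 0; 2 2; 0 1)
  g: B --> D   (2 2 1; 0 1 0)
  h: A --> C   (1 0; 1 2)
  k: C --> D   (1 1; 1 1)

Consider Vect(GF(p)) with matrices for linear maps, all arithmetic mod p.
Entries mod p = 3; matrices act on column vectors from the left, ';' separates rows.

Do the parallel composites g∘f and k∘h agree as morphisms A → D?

Answer: COMMUTES

Trace:
Path 1 = f;g:
  e0=[1,0] f-->[2,2,0] g-->[2,2]
  e1=[0,1] f-->[0,2,1] g-->[2,2]
  result₁ = (2 2; 2 2)
Path 2 = h;k:
  e0=[1,0] h-->[1,1] k-->[2,2]
  e1=[0,1] h-->[0,2] k-->[2,2]
  result₂ = (2 2; 2 2)
Equal? equal; square commutes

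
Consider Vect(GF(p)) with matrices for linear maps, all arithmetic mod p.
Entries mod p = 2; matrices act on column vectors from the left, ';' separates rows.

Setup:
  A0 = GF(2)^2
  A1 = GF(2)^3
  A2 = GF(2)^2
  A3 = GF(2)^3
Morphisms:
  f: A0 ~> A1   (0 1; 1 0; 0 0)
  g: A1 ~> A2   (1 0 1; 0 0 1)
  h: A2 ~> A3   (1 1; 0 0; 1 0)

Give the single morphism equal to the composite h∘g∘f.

Answer: (0 1; 0 0; 0 1)

Work:
  e0=[1,0] f~>[0,1,0] g~>[0,0] h~>[0,0,0]
  e1=[0,1] f~>[1,0,0] g~>[1,0] h~>[1,0,1]
composite: (0 1; 0 0; 0 1)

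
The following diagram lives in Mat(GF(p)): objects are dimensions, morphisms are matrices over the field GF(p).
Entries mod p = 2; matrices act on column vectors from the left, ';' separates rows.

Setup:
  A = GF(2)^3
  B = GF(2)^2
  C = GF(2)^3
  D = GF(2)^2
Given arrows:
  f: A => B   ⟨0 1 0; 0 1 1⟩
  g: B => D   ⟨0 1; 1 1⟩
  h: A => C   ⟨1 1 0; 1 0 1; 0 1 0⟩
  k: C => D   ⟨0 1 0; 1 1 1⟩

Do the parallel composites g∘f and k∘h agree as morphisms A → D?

1) trace f;g:
  e0=⟨1,0,0⟩ f=>⟨0,0⟩ g=>⟨0,0⟩
  e1=⟨0,1,0⟩ f=>⟨1,1⟩ g=>⟨1,0⟩
  e2=⟨0,0,1⟩ f=>⟨0,1⟩ g=>⟨1,1⟩
  ⟦path⟧₁ = ⟨0 1 1; 0 0 1⟩
2) trace h;k:
  e0=⟨1,0,0⟩ h=>⟨1,1,0⟩ k=>⟨1,0⟩
  e1=⟨0,1,0⟩ h=>⟨1,0,1⟩ k=>⟨0,0⟩
  e2=⟨0,0,1⟩ h=>⟨0,1,0⟩ k=>⟨1,1⟩
  ⟦path⟧₂ = ⟨1 0 1; 0 0 1⟩
Equal? differ; not commutative

Answer: DOES NOT COMMUTE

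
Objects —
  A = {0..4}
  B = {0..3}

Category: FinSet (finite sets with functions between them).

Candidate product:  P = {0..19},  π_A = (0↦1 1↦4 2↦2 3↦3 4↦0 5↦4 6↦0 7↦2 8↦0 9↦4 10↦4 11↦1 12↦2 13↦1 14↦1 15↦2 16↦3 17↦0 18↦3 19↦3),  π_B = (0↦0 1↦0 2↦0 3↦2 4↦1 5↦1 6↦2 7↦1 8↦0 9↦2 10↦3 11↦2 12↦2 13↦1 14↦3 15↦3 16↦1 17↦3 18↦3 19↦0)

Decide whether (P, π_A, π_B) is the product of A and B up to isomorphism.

Answer: VALID PRODUCT

Derivation:
|A|·|B| = 5·4 = 20;  |P| = 20
Check the pairing map k ↦ (π_A(k), π_B(k)):
  0 ↦ (1,0)
  1 ↦ (4,0)
  2 ↦ (2,0)
  3 ↦ (3,2)
  4 ↦ (0,1)
  5 ↦ (4,1)
  6 ↦ (0,2)
  7 ↦ (2,1)
  8 ↦ (0,0)
  9 ↦ (4,2)
  10 ↦ (4,3)
  11 ↦ (1,2)
  12 ↦ (2,2)
  13 ↦ (1,1)
  14 ↦ (1,3)
  15 ↦ (2,3)
  16 ↦ (3,1)
  17 ↦ (0,3)
  18 ↦ (3,3)
  19 ↦ (3,0)
distinct pairs in image: 20 / 20 needed
  → bijection onto A×B; projections well-typed.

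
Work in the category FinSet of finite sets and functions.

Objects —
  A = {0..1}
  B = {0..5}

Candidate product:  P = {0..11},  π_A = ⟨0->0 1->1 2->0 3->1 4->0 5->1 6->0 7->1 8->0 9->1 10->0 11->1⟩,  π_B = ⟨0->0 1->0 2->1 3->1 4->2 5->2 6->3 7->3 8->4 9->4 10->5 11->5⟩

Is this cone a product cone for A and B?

Answer: VALID PRODUCT

Trace:
|A|·|B| = 2·6 = 12;  |P| = 12
Check the pairing map k ↦ (π_A(k), π_B(k)):
  0 -> (0,0)
  1 -> (1,0)
  2 -> (0,1)
  3 -> (1,1)
  4 -> (0,2)
  5 -> (1,2)
  6 -> (0,3)
  7 -> (1,3)
  8 -> (0,4)
  9 -> (1,4)
  10 -> (0,5)
  11 -> (1,5)
distinct pairs in image: 12 / 12 needed
  → bijection onto A×B; projections well-typed.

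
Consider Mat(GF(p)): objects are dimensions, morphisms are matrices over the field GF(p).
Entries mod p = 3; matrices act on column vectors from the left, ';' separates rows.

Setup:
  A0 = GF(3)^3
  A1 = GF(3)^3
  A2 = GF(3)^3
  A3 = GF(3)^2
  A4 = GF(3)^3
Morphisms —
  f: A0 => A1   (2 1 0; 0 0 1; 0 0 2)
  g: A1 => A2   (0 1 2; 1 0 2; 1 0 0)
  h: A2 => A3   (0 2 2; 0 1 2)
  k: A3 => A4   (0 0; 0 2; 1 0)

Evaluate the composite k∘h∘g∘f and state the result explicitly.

  e0=⟨1,0,0⟩ f=>⟨2,0,0⟩ g=>⟨0,2,2⟩ h=>⟨2,0⟩ k=>⟨0,0,2⟩
  e1=⟨0,1,0⟩ f=>⟨1,0,0⟩ g=>⟨0,1,1⟩ h=>⟨1,0⟩ k=>⟨0,0,1⟩
  e2=⟨0,0,1⟩ f=>⟨0,1,2⟩ g=>⟨2,1,0⟩ h=>⟨2,1⟩ k=>⟨0,2,2⟩
result: (0 0 0; 0 0 2; 2 1 2)

Answer: (0 0 0; 0 0 2; 2 1 2)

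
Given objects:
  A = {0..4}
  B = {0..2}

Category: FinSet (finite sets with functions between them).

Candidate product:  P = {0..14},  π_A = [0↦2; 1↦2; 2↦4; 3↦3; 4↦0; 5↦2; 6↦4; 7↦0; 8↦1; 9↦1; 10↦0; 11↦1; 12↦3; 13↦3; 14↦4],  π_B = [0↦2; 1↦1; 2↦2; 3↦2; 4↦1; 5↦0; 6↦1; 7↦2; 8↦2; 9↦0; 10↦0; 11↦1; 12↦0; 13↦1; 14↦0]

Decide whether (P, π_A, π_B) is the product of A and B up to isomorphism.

Answer: VALID PRODUCT

Derivation:
|A|·|B| = 5·3 = 15;  |P| = 15
Check the pairing map k ↦ (π_A(k), π_B(k)):
  0 ↦ (2,2)
  1 ↦ (2,1)
  2 ↦ (4,2)
  3 ↦ (3,2)
  4 ↦ (0,1)
  5 ↦ (2,0)
  6 ↦ (4,1)
  7 ↦ (0,2)
  8 ↦ (1,2)
  9 ↦ (1,0)
  10 ↦ (0,0)
  11 ↦ (1,1)
  12 ↦ (3,0)
  13 ↦ (3,1)
  14 ↦ (4,0)
distinct pairs in image: 15 / 15 needed
  → bijection onto A×B; projections well-typed.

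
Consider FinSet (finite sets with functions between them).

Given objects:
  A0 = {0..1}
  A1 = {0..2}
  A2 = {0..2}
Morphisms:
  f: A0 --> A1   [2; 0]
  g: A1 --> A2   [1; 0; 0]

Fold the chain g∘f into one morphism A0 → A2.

Answer: [0; 1]

Derivation:
  0 f-->2 g-->0
  1 f-->0 g-->1
⟦path⟧: [0; 1]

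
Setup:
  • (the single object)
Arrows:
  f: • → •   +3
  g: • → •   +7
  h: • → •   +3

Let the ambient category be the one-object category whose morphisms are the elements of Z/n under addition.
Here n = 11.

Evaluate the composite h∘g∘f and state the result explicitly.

Answer: +2

Work:
  0 +3≡3 +7≡10 +3≡2  (mod 11)
composite: +2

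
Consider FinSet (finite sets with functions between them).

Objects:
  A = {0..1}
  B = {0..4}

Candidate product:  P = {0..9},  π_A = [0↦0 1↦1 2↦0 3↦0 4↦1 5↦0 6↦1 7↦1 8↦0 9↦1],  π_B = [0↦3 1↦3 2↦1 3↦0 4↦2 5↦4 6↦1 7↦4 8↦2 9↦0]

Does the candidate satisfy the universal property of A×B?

Answer: VALID PRODUCT

Derivation:
|A|·|B| = 2·5 = 10;  |P| = 10
Check the pairing map k ↦ (π_A(k), π_B(k)):
  0 ↦ (0,3)
  1 ↦ (1,3)
  2 ↦ (0,1)
  3 ↦ (0,0)
  4 ↦ (1,2)
  5 ↦ (0,4)
  6 ↦ (1,1)
  7 ↦ (1,4)
  8 ↦ (0,2)
  9 ↦ (1,0)
distinct pairs in image: 10 / 10 needed
  → bijection onto A×B; projections well-typed.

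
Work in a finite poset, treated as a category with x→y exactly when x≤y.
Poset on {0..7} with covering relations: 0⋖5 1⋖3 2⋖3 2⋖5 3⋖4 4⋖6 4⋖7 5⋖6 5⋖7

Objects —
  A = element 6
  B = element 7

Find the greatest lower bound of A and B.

Answer: NO MEET EXISTS

Derivation:
Lower bounds of A=6 and B=7: {0,1,2,3,4,5}
  maximal lower bounds 4 and 5 are incomparable: neither 4≤5 nor 5≤4
→ no greatest lower bound exists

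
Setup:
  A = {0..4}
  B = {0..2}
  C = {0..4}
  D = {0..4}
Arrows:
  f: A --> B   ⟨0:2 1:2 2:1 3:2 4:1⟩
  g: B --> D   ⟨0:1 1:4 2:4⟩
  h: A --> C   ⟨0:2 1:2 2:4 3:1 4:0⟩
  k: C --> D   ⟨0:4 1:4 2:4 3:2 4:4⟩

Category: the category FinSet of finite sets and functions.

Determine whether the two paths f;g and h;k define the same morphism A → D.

Answer: COMMUTES

Work:
Along f;g (path 1):
  0 f-->2 g-->4
  1 f-->2 g-->4
  2 f-->1 g-->4
  3 f-->2 g-->4
  4 f-->1 g-->4
  ⟦path⟧₁ = ⟨0:4 1:4 2:4 3:4 4:4⟩
Along h;k (path 2):
  0 h-->2 k-->4
  1 h-->2 k-->4
  2 h-->4 k-->4
  3 h-->1 k-->4
  4 h-->0 k-->4
  ⟦path⟧₂ = ⟨0:4 1:4 2:4 3:4 4:4⟩
Equal? same morphism ✓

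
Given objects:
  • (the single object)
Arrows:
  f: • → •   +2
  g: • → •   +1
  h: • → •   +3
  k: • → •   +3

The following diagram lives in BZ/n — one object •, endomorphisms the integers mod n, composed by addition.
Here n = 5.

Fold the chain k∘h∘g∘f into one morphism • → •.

  0 +2≡2 +1≡3 +3≡1 +3≡4  (mod 5)
⟦path⟧: +4

Answer: +4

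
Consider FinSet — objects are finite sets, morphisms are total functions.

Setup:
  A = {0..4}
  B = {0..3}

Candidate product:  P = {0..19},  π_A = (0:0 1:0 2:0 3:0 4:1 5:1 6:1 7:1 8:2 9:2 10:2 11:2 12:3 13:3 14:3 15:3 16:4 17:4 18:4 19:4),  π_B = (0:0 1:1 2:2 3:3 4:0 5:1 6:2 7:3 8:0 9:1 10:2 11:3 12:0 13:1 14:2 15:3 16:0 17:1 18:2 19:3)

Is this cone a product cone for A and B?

|A|·|B| = 5·4 = 20;  |P| = 20
Check the pairing map k ↦ (π_A(k), π_B(k)):
  0 : (0,0)
  1 : (0,1)
  2 : (0,2)
  3 : (0,3)
  4 : (1,0)
  5 : (1,1)
  6 : (1,2)
  7 : (1,3)
  8 : (2,0)
  9 : (2,1)
  10 : (2,2)
  11 : (2,3)
  12 : (3,0)
  13 : (3,1)
  14 : (3,2)
  15 : (3,3)
  16 : (4,0)
  17 : (4,1)
  18 : (4,2)
  19 : (4,3)
distinct pairs in image: 20 / 20 needed
  → bijection onto A×B; projections well-typed.

Answer: VALID PRODUCT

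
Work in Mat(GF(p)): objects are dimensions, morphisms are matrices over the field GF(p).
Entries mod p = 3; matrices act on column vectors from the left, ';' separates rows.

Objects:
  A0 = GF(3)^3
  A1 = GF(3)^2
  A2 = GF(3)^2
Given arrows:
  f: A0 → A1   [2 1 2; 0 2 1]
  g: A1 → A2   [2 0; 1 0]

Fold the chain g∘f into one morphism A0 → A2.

Answer: [1 2 1; 2 1 2]

Derivation:
  e0=⟨1,0,0⟩ f→⟨2,0⟩ g→⟨1,2⟩
  e1=⟨0,1,0⟩ f→⟨1,2⟩ g→⟨2,1⟩
  e2=⟨0,0,1⟩ f→⟨2,1⟩ g→⟨1,2⟩
⟦path⟧: [1 2 1; 2 1 2]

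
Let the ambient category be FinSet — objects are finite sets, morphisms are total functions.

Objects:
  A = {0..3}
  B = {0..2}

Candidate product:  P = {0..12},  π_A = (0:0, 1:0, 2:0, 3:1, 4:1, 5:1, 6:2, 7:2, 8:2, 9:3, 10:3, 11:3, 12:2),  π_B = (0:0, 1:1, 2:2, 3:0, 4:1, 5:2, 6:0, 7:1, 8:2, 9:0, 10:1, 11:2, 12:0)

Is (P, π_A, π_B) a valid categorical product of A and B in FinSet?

|A|·|B| = 4·3 = 12;  |P| = 13
  → cardinalities differ; no bijection possible.

Answer: NOT A VALID PRODUCT — |P|=13 ≠ |A|·|B|=12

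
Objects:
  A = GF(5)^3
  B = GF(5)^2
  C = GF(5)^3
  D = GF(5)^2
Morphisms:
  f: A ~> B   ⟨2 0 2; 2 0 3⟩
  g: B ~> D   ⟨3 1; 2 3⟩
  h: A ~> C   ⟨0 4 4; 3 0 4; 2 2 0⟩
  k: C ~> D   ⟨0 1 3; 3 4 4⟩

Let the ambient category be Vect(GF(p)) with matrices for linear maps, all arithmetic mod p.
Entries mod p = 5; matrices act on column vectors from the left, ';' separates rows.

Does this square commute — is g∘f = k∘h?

Path 1 = f;g:
  e0=(1,0,0) f~>(2,2) g~>(3,0)
  e1=(0,1,0) f~>(0,0) g~>(0,0)
  e2=(0,0,1) f~>(2,3) g~>(4,3)
  ⟦path⟧₁ = ⟨3 0 4; 0 0 3⟩
Path 2 = h;k:
  e0=(1,0,0) h~>(0,3,2) k~>(4,0)
  e1=(0,1,0) h~>(4,0,2) k~>(1,0)
  e2=(0,0,1) h~>(4,4,0) k~>(4,3)
  ⟦path⟧₂ = ⟨4 1 4; 0 0 3⟩
Equal? NO — does not commute

Answer: DOES NOT COMMUTE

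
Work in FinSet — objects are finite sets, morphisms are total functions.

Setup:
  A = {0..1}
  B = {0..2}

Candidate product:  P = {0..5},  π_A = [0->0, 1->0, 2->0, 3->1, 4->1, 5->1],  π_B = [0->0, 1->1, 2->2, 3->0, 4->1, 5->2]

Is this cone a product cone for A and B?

Answer: VALID PRODUCT

Derivation:
|A|·|B| = 2·3 = 6;  |P| = 6
Check the pairing map k ↦ (π_A(k), π_B(k)):
  0 -> (0,0)
  1 -> (0,1)
  2 -> (0,2)
  3 -> (1,0)
  4 -> (1,1)
  5 -> (1,2)
distinct pairs in image: 6 / 6 needed
  → bijection onto A×B; projections well-typed.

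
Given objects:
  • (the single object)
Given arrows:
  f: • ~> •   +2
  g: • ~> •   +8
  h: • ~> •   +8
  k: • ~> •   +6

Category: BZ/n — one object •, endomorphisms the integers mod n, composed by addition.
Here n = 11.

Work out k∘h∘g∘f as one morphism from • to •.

  0 +2≡2 +8≡10 +8≡7 +6≡2  (mod 11)
⟦path⟧: +2

Answer: +2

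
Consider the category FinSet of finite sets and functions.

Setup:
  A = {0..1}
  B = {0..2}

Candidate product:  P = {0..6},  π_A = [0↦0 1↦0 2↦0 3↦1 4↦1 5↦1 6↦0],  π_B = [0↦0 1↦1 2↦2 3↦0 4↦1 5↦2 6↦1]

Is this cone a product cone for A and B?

Answer: NOT A VALID PRODUCT — |P|=7 ≠ |A|·|B|=6

Trace:
|A|·|B| = 2·3 = 6;  |P| = 7
  → cardinalities differ; no bijection possible.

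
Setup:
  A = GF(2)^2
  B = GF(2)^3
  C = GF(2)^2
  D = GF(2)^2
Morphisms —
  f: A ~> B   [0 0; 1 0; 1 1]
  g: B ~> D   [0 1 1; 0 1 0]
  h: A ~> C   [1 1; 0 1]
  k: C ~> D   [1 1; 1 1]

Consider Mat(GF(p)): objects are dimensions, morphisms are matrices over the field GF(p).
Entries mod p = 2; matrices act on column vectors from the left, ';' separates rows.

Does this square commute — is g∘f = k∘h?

Along f;g (path 1):
  e0=⟨1,0⟩ f~>⟨0,1,1⟩ g~>⟨0,1⟩
  e1=⟨0,1⟩ f~>⟨0,0,1⟩ g~>⟨1,0⟩
  result₁ = [0 1; 1 0]
Along h;k (path 2):
  e0=⟨1,0⟩ h~>⟨1,0⟩ k~>⟨1,1⟩
  e1=⟨0,1⟩ h~>⟨1,1⟩ k~>⟨0,0⟩
  result₂ = [1 0; 1 0]
Equal? NO — does not commute

Answer: DOES NOT COMMUTE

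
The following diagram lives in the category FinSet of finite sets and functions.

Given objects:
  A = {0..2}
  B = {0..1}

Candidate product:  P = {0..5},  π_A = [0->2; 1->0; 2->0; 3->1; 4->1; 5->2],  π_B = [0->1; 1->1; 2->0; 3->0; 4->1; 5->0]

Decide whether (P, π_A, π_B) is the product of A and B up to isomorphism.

Answer: VALID PRODUCT

Derivation:
|A|·|B| = 3·2 = 6;  |P| = 6
Check the pairing map k ↦ (π_A(k), π_B(k)):
  0 -> (2,1)
  1 -> (0,1)
  2 -> (0,0)
  3 -> (1,0)
  4 -> (1,1)
  5 -> (2,0)
distinct pairs in image: 6 / 6 needed
  → bijection onto A×B; projections well-typed.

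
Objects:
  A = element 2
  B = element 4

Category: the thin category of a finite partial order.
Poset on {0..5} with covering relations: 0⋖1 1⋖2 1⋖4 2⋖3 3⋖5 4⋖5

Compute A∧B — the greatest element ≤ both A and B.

Answer: A∧B = 1

Trace:
Lower bounds of A=2 and B=4: {0,1}
  0 <= 1
  1 <= 1
glb = 1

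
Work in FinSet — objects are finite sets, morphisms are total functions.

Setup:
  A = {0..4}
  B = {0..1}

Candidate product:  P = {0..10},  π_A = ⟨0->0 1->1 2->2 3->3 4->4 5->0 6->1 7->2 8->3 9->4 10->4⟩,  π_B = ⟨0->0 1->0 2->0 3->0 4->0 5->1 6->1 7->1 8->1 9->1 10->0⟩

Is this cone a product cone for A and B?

|A|·|B| = 5·2 = 10;  |P| = 11
  → cardinalities differ; no bijection possible.

Answer: NOT A VALID PRODUCT — |P|=11 ≠ |A|·|B|=10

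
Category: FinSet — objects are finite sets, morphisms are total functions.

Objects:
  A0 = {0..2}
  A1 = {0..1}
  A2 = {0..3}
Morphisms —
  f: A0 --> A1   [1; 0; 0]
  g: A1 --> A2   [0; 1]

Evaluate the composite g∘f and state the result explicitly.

Answer: [1; 0; 0]

Derivation:
  0 f-->1 g-->1
  1 f-->0 g-->0
  2 f-->0 g-->0
result: [1; 0; 0]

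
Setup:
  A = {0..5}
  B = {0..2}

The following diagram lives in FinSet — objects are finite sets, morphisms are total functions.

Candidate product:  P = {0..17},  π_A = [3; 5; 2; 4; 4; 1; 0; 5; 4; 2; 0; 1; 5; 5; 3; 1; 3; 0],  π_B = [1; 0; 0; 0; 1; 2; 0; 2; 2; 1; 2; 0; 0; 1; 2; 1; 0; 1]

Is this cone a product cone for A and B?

Answer: NOT A VALID PRODUCT — duplicate pair at indices 1,12

Work:
|A|·|B| = 6·3 = 18;  |P| = 18
Check the pairing map k ↦ (π_A(k), π_B(k)):
  0 : (3,1)
  1 : (5,0)
  2 : (2,0)
  3 : (4,0)
  4 : (4,1)
  5 : (1,2)
  6 : (0,0)
  7 : (5,2)
  8 : (4,2)
  9 : (2,1)
  10 : (0,2)
  11 : (1,0)
  12 : (5,0)  ✗ repeats pair of k=1
  13 : (5,1)
  14 : (3,2)
  15 : (1,1)
  16 : (3,0)
  17 : (0,1)
distinct pairs in image: 17 / 18 needed
  → (5,0) hit at k=1 and k=12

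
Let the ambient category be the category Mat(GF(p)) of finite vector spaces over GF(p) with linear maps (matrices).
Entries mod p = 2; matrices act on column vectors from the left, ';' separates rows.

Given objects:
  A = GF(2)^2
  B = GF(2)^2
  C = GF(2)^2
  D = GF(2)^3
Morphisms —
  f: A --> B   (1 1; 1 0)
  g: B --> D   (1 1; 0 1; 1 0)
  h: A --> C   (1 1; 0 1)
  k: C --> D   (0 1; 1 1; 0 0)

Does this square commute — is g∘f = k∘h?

Answer: DOES NOT COMMUTE

Trace:
Along f;g (path 1):
  e0=[1,0] f-->[1,1] g-->[0,1,1]
  e1=[0,1] f-->[1,0] g-->[1,0,1]
  ⟦path⟧₁ = (0 1; 1 0; 1 1)
Along h;k (path 2):
  e0=[1,0] h-->[1,0] k-->[0,1,0]
  e1=[0,1] h-->[1,1] k-->[1,0,0]
  ⟦path⟧₂ = (0 1; 1 0; 0 0)
Equal? NO — does not commute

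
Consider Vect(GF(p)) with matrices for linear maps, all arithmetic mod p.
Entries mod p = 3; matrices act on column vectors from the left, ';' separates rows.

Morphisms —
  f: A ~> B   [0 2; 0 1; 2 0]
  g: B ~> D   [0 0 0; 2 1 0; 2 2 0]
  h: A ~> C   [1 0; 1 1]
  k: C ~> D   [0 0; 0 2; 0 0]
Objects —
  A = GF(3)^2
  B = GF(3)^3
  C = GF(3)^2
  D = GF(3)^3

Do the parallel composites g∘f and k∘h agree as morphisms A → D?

1) trace f;g:
  e0=⟨1,0⟩ f~>⟨0,0,2⟩ g~>⟨0,0,0⟩
  e1=⟨0,1⟩ f~>⟨2,1,0⟩ g~>⟨0,2,0⟩
  composite₁ = [0 0; 0 2; 0 0]
2) trace h;k:
  e0=⟨1,0⟩ h~>⟨1,1⟩ k~>⟨0,2,0⟩
  e1=⟨0,1⟩ h~>⟨0,1⟩ k~>⟨0,2,0⟩
  composite₂ = [0 0; 2 2; 0 0]
Equal? NO — does not commute

Answer: DOES NOT COMMUTE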